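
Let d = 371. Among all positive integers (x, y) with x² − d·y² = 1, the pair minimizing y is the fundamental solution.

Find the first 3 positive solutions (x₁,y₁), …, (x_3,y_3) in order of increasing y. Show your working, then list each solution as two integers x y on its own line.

[19; 3,1,4,1,3,38] for √371; ℓ=6 ⇒ convergent index 5
step 0: (19, 1)  from 19·(1,0) + (0,1)
step 1: (58, 3)  from 3·(19,1) + (1,0)
step 2: (77, 4)  from 1·(58,3) + (19,1)
step 3: (366, 19)  from 4·(77,4) + (58,3)
step 4: (443, 23)  from 1·(366,19) + (77,4)
step 5: (1695, 88)  from 3·(443,23) + (366,19)
(x₁, y₁) = (1695, 88);  1695² − 371·88² = 1 ✓
k=2:  x_2 = 1695·1695+371·88·88 = 5746049,  y_2 = 1695·88+88·1695 = 298320
k=3:  x_3 = 1695·5746049+371·88·298320 = 19479104415,  y_3 = 1695·298320+88·5746049 = 1011304712

1695 88
5746049 298320
19479104415 1011304712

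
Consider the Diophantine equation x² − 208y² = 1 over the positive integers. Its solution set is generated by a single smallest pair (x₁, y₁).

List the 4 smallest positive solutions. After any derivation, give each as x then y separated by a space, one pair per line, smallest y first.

[14; 2,2,1,2,2,28] for √208; ℓ=6 ⇒ convergent index 5
k=0  a_k=14  p_k/q_k = 14/1
k=1  a_k=2  p_k/q_k = 29/2
…
k=4  a_k=2  p_k/q_k = 274/19
k=5  a_k=2  p_k/q_k = 649/45
→ (649, 45).  Check: 649²=421201, 208·45²=421200, difference 1.
n=2: (649,45)∘(649,45) = (649·649+208·45·45, 649·45+45·649) = (842401,58410)
n=3: (842401,58410)∘(649,45) = (649·842401+208·45·58410, 649·58410+45·842401) = (1093435849,75816135)
n=4: (1093435849,75816135)∘(649,45) = (649·1093435849+208·45·75816135, 649·75816135+45·1093435849) = (1419278889601,98409284820)

649 45
842401 58410
1093435849 75816135
1419278889601 98409284820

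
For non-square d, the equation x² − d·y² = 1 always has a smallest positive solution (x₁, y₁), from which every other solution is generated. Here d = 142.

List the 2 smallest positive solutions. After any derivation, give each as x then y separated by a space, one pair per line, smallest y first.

143 12
40897 3432

√142 → a₀=11, period (1,10,1,22); ℓ=4 even so k=3
i=0: a=11 ⇒ p=11, q=1
i=1: a=1 ⇒ p=12, q=1
i=2: a=10 ⇒ p=131, q=11
i=3: a=1 ⇒ p=143, q=12
→ (143, 12).  Check: 143²=20449, 142·12²=20448, difference 1.
n=2: (143,12)∘(143,12) = (143·143+142·12·12, 143·12+12·143) = (40897,3432)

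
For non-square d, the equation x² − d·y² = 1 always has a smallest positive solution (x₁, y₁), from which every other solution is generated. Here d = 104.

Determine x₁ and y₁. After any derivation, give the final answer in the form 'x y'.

√104 = [10; 5,20, …], period ℓ=2 (even) → k=1
a_0=10:  p_0=10·1+0=10,  q_0=10·0+1=1
a_1=5:  p_1=5·10+1=51,  q_1=5·1+0=5
(x₁, y₁) = (51, 5);  51² − 104·5² = 1 ✓

51 5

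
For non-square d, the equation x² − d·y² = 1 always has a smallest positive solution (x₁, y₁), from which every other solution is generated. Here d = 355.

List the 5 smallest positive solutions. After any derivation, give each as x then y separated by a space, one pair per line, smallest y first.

[18; 1,5,3,3,1,6,1,3,3,5,1,36] for √355; ℓ=12 ⇒ convergent index 11
k=0  a_k=18  p_k/q_k = 18/1
k=1  a_k=1  p_k/q_k = 19/1
…
k=3  a_k=3  p_k/q_k = 358/19
k=4  a_k=3  p_k/q_k = 1187/63
k=5  a_k=1  p_k/q_k = 1545/82
k=6  a_k=6  p_k/q_k = 10457/555
k=7  a_k=1  p_k/q_k = 12002/637
k=8  a_k=3  p_k/q_k = 46463/2466
…
k=10  a_k=5  p_k/q_k = 803418/42641
k=11  a_k=1  p_k/q_k = 954809/50676
(x₁, y₁) = (954809, 50676);  954809² − 355·50676² = 1 ✓
(x_2, y_2) = (954809·954809 + 355·50676·50676, 954809·50676 + 50676·954809) = (1823320452961, 96771801768)
(x_3, y_3) = (954809·1823320452961 + 355·50676·96771801768, 954809·96771801768 + 50676·1823320452961) = (3481845556741524089, 184797174548553948)
(x_4, y_4) = (954809·3481845556741524089 + 355·50676·184797174548553948, 954809·184797174548553948 + 50676·3481845556741524089) = (6648994948371812427335041, 352892010866963721270096)
(x_5, y_5) = (954809·6648994948371812427335041 + 355·50676·352892010866963721270096, 954809·352892010866963721270096 + 50676·6648994948371812427335041) = (12697040435316401858305944800249, 673888936007564730309809629380)

954809 50676
1823320452961 96771801768
3481845556741524089 184797174548553948
6648994948371812427335041 352892010866963721270096
12697040435316401858305944800249 673888936007564730309809629380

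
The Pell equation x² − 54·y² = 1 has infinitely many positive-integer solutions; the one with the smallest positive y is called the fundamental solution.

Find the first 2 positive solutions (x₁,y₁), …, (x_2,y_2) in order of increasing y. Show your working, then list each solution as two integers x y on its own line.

d=54: √d = [7; 2,1,6,1,2,14] (ℓ=6, even), read p_5/q_5
a_0=7:  p_0=7·1+0=7,  q_0=7·0+1=1
a_1=2:  p_1=2·7+1=15,  q_1=2·1+0=2
a_2=1:  p_2=1·15+7=22,  q_2=1·2+1=3
a_3=6:  p_3=6·22+15=147,  q_3=6·3+2=20
a_4=1:  p_4=1·147+22=169,  q_4=1·20+3=23
a_5=2:  p_5=2·169+147=485,  q_5=2·23+20=66
→ (485, 66).  Check: 485²=235225, 54·66²=235224, difference 1.
k=2:  x_2 = 485·485+54·66·66 = 470449,  y_2 = 485·66+66·485 = 64020

485 66
470449 64020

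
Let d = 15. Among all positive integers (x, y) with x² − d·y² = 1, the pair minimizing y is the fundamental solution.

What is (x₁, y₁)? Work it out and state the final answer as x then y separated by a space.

4 1

[3; 1,6] for √15; ℓ=2 ⇒ convergent index 1
a_0=3:  p_0=3·1+0=3,  q_0=3·0+1=1
a_1=1:  p_1=1·3+1=4,  q_1=1·1+0=1
fundamental: x₁=4, y₁=1  (since 16 − 15·1 = 1)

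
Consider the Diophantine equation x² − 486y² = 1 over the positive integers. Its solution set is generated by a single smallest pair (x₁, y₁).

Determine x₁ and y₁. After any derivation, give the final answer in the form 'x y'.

[22; 22,44] for √486; ℓ=2 ⇒ convergent index 1
i=0: a=22 ⇒ p=22, q=1
i=1: a=22 ⇒ p=485, q=22
→ (485, 22).  Check: 485²=235225, 486·22²=235224, difference 1.

485 22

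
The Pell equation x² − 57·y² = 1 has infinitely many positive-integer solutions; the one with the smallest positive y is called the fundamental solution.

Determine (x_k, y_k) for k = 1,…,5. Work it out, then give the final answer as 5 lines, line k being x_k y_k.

√57 → a₀=7, period (1,1,4,1,1,14); ℓ=6 even so k=5
step 0: (7, 1)  from 7·(1,0) + (0,1)
…
step 2: (15, 2)  from 1·(8,1) + (7,1)
step 3: (68, 9)  from 4·(15,2) + (8,1)
step 4: (83, 11)  from 1·(68,9) + (15,2)
step 5: (151, 20)  from 1·(83,11) + (68,9)
fundamental: x₁=151, y₁=20  (since 22801 − 57·400 = 1)
k=2:  x_2 = 151·151+57·20·20 = 45601,  y_2 = 151·20+20·151 = 6040
k=3:  x_3 = 151·45601+57·20·6040 = 13771351,  y_3 = 151·6040+20·45601 = 1824060
k=4:  x_4 = 151·13771351+57·20·1824060 = 4158902401,  y_4 = 151·1824060+20·13771351 = 550860080
k=5:  x_5 = 151·4158902401+57·20·550860080 = 1255974753751,  y_5 = 151·550860080+20·4158902401 = 166357920100

151 20
45601 6040
13771351 1824060
4158902401 550860080
1255974753751 166357920100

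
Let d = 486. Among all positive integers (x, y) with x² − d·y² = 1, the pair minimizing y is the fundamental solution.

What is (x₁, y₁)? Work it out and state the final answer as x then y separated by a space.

485 22

[22; 22,44] for √486; ℓ=2 ⇒ convergent index 1
step 0: (22, 1)  from 22·(1,0) + (0,1)
step 1: (485, 22)  from 22·(22,1) + (1,0)
→ (485, 22).  Check: 485²=235225, 486·22²=235224, difference 1.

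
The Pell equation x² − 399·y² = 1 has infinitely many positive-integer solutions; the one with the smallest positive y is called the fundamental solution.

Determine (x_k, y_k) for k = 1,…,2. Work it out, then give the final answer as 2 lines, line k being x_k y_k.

[19; 1,38] for √399; ℓ=2 ⇒ convergent index 1
k=0  a_k=19  p_k/q_k = 19/1
k=1  a_k=1  p_k/q_k = 20/1
fundamental: x₁=20, y₁=1  (since 400 − 399·1 = 1)
(x_2, y_2) = (20·20 + 399·1·1, 20·1 + 1·20) = (799, 40)

20 1
799 40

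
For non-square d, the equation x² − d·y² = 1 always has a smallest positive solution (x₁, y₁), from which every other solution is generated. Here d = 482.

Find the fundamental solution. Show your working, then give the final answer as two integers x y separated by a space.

d=482: √d = [21; 1,20,1,42] (ℓ=4, even), read p_3/q_3
i=0: a=21 ⇒ p=21, q=1
i=1: a=1 ⇒ p=22, q=1
i=2: a=20 ⇒ p=461, q=21
i=3: a=1 ⇒ p=483, q=22
(x₁, y₁) = (483, 22);  483² − 482·22² = 1 ✓

483 22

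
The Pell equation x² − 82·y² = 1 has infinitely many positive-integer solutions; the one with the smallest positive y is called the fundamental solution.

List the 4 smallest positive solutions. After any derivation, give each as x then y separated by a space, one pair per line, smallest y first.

163 18
53137 5868
17322499 1912950
5647081537 623615832

√82 → a₀=9, period (18); ℓ=1 odd so k=1
k=0  a_k=9  p_k/q_k = 9/1
k=1  a_k=18  p_k/q_k = 163/18
(x₁, y₁) = (163, 18);  163² − 82·18² = 1 ✓
n=2: (163,18)∘(163,18) = (163·163+82·18·18, 163·18+18·163) = (53137,5868)
n=3: (53137,5868)∘(163,18) = (163·53137+82·18·5868, 163·5868+18·53137) = (17322499,1912950)
n=4: (17322499,1912950)∘(163,18) = (163·17322499+82·18·1912950, 163·1912950+18·17322499) = (5647081537,623615832)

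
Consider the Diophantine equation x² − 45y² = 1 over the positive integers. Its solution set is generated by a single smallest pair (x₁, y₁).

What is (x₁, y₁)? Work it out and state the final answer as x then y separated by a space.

161 24

[6; 1,2,2,2,1,12] for √45; ℓ=6 ⇒ convergent index 5
i=0: a=6 ⇒ p=6, q=1
i=1: a=1 ⇒ p=7, q=1
…
i=3: a=2 ⇒ p=47, q=7
i=4: a=2 ⇒ p=114, q=17
i=5: a=1 ⇒ p=161, q=24
(x₁, y₁) = (161, 24);  161² − 45·24² = 1 ✓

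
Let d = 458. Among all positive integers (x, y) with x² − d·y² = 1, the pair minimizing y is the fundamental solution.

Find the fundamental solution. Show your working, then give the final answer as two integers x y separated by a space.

22899 1070

√458 = [21; 2,2,42, …], period ℓ=3 (odd) → k=5
k=0  a_k=21  p_k/q_k = 21/1
…
k=4  a_k=2  p_k/q_k = 9181/429
k=5  a_k=2  p_k/q_k = 22899/1070
(x₁, y₁) = (22899, 1070);  22899² − 458·1070² = 1 ✓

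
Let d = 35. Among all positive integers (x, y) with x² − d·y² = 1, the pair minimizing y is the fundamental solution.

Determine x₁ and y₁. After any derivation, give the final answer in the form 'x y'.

6 1

√35 → a₀=5, period (1,10); ℓ=2 even so k=1
i=0: a=5 ⇒ p=5, q=1
i=1: a=1 ⇒ p=6, q=1
(x₁, y₁) = (6, 1);  6² − 35·1² = 1 ✓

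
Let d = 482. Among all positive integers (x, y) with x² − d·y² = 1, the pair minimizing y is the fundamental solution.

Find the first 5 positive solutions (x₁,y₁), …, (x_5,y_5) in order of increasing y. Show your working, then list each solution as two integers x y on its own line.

483 22
466577 21252
450712899 20529410
435388193857 19831388808
420584544552963 19157101059118

√482 = [21; 1,20,1,42, …], period ℓ=4 (even) → k=3
a_0=21:  p_0=21·1+0=21,  q_0=21·0+1=1
…
a_2=20:  p_2=20·22+21=461,  q_2=20·1+1=21
a_3=1:  p_3=1·461+22=483,  q_3=1·21+1=22
→ (483, 22).  Check: 483²=233289, 482·22²=233288, difference 1.
(483+22√482)^2 = 466577 + 21252√482
(483+22√482)^3 = 450712899 + 20529410√482
(483+22√482)^4 = 435388193857 + 19831388808√482
(483+22√482)^5 = 420584544552963 + 19157101059118√482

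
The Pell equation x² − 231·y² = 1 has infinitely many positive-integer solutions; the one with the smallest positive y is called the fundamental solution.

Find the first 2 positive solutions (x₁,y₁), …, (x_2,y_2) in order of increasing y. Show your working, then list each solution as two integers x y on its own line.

76 5
11551 760

√231 = [15; 5,30, …], period ℓ=2 (even) → k=1
i=0: a=15 ⇒ p=15, q=1
i=1: a=5 ⇒ p=76, q=5
fundamental: x₁=76, y₁=5  (since 5776 − 231·25 = 1)
(76+5√231)^2 = 11551 + 760√231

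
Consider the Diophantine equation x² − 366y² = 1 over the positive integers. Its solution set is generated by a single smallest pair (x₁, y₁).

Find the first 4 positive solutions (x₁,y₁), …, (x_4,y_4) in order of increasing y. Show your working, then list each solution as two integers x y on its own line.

d=366: √d = [19; 7,1,1,1,2,12,2,1,1,1,7,38] (ℓ=12, even), read p_11/q_11
step 0: (19, 1)  from 19·(1,0) + (0,1)
…
step 3: (287, 15)  from 1·(153,8) + (134,7)
…
step 10: (119053, 6223)  from 1·(74554,3897) + (44499,2326)
step 11: (907925, 47458)  from 7·(119053,6223) + (74554,3897)
→ (907925, 47458).  Check: 907925²=824327805625, 366·47458²=824327805624, difference 1.
(x_2, y_2) = (907925·907925 + 366·47458·47458, 907925·47458 + 47458·907925) = (1648655611249, 86176609300)
(x_3, y_3) = (907925·1648655611249 + 366·47458·86176609300, 907925·86176609300 + 47458·1648655611249) = (2993711291685588725, 156483795997357542)
(x_4, y_4) = (907925·2993711291685588725 + 366·47458·156483795997357542, 907925·156483795997357542 + 47458·2993711291685588725) = (5436130649005627630680001, 284151100961715516031400)

907925 47458
1648655611249 86176609300
2993711291685588725 156483795997357542
5436130649005627630680001 284151100961715516031400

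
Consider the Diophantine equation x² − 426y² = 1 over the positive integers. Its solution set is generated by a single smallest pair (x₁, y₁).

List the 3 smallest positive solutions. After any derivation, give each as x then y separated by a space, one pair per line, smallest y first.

[20; 1,1,1,3,2,6,2,3,1,1,1,40] for √426; ℓ=12 ⇒ convergent index 11
a_0=20:  p_0=20·1+0=20,  q_0=20·0+1=1
…
a_10=1:  p_10=1·31971+24809=56780,  q_10=1·1549+1202=2751
a_11=1:  p_11=1·56780+31971=88751,  q_11=1·2751+1549=4300
fundamental: x₁=88751, y₁=4300  (since 7876740001 − 426·18490000 = 1)
n=2: (88751,4300)∘(88751,4300) = (88751·88751+426·4300·4300, 88751·4300+4300·88751) = (15753480001,763258600)
n=3: (15753480001,763258600)∘(88751,4300) = (88751·15753480001+426·4300·763258600, 88751·763258600+4300·15753480001) = (2796274207048751,135479928012900)

88751 4300
15753480001 763258600
2796274207048751 135479928012900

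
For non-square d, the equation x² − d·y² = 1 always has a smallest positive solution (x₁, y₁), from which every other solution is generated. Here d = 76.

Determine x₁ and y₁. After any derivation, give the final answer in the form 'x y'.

57799 6630

√76 = [8; 1,2,1,1,5,4,5,1,1,2,1,16, …], period ℓ=12 (even) → k=11
k=0  a_k=8  p_k/q_k = 8/1
…
k=3  a_k=1  p_k/q_k = 35/4
k=4  a_k=1  p_k/q_k = 61/7
…
k=6  a_k=4  p_k/q_k = 1421/163
k=7  a_k=5  p_k/q_k = 7445/854
…
k=9  a_k=1  p_k/q_k = 16311/1871
k=10  a_k=2  p_k/q_k = 41488/4759
k=11  a_k=1  p_k/q_k = 57799/6630
fundamental: x₁=57799, y₁=6630  (since 3340724401 − 76·43956900 = 1)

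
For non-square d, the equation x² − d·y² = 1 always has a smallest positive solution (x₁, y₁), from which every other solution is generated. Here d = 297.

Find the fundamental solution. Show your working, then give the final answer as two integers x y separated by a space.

d=297: √d = [17; 4,3,1,1,2,1,1,3,4,34] (ℓ=10, even), read p_9/q_9
k=0  a_k=17  p_k/q_k = 17/1
…
k=3  a_k=1  p_k/q_k = 293/17
k=4  a_k=1  p_k/q_k = 517/30
…
k=6  a_k=1  p_k/q_k = 1844/107
…
k=8  a_k=3  p_k/q_k = 11357/659
k=9  a_k=4  p_k/q_k = 48599/2820
(x₁, y₁) = (48599, 2820);  48599² − 297·2820² = 1 ✓

48599 2820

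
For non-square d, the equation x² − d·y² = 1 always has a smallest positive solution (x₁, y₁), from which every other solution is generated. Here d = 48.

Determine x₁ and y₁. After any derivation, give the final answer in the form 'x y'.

√48 → a₀=6, period (1,12); ℓ=2 even so k=1
step 0: (6, 1)  from 6·(1,0) + (0,1)
step 1: (7, 1)  from 1·(6,1) + (1,0)
(x₁, y₁) = (7, 1);  7² − 48·1² = 1 ✓

7 1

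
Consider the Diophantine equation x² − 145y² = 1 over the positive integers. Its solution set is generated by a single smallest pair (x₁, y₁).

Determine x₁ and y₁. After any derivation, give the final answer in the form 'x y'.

√145 → a₀=12, period (24); ℓ=1 odd so k=1
i=0: a=12 ⇒ p=12, q=1
i=1: a=24 ⇒ p=289, q=24
fundamental: x₁=289, y₁=24  (since 83521 − 145·576 = 1)

289 24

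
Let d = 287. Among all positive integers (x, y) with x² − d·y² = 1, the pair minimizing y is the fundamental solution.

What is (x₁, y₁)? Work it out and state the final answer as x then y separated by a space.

[16; 1,15,1,32] for √287; ℓ=4 ⇒ convergent index 3
i=0: a=16 ⇒ p=16, q=1
i=1: a=1 ⇒ p=17, q=1
i=2: a=15 ⇒ p=271, q=16
i=3: a=1 ⇒ p=288, q=17
→ (288, 17).  Check: 288²=82944, 287·17²=82943, difference 1.

288 17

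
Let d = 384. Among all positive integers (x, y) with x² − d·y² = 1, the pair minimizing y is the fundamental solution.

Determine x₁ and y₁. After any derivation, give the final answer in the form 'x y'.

√384 = [19; 1,1,2,9,2,1,1,38, …], period ℓ=8 (even) → k=7
i=0: a=19 ⇒ p=19, q=1
…
i=4: a=9 ⇒ p=921, q=47
i=5: a=2 ⇒ p=1940, q=99
i=6: a=1 ⇒ p=2861, q=146
i=7: a=1 ⇒ p=4801, q=245
→ (4801, 245).  Check: 4801²=23049601, 384·245²=23049600, difference 1.

4801 245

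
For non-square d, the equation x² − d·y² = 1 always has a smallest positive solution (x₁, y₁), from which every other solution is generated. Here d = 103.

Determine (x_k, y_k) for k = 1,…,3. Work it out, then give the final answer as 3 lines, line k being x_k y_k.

227528 22419
103537981567 10201900464
47115579739725224 4642436017523565

√103 → a₀=10, period (6,1,2,1,1,9,1,1,2,1,6,20); ℓ=12 even so k=11
k=0  a_k=10  p_k/q_k = 10/1
…
k=2  a_k=1  p_k/q_k = 71/7
…
k=6  a_k=9  p_k/q_k = 4567/450
…
k=9  a_k=2  p_k/q_k = 24266/2391
k=10  a_k=1  p_k/q_k = 33877/3338
k=11  a_k=6  p_k/q_k = 227528/22419
→ (227528, 22419).  Check: 227528²=51768990784, 103·22419²=51768990783, difference 1.
(227528+22419√103)^2 = 103537981567 + 10201900464√103
(227528+22419√103)^3 = 47115579739725224 + 4642436017523565√103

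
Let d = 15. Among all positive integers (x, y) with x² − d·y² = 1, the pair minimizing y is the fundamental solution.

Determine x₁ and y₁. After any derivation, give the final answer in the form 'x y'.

√15 = [3; 1,6, …], period ℓ=2 (even) → k=1
i=0: a=3 ⇒ p=3, q=1
i=1: a=1 ⇒ p=4, q=1
(x₁, y₁) = (4, 1);  4² − 15·1² = 1 ✓

4 1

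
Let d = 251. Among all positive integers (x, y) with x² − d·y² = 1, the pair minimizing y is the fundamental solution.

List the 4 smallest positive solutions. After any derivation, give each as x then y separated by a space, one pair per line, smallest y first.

√251 → a₀=15, period (1,5,2,1,2,…,5,1,30); ℓ=14 even so k=13
a_0=15:  p_0=15·1+0=15,  q_0=15·0+1=1
…
a_2=5:  p_2=5·16+15=95,  q_2=5·1+1=6
…
a_9=2:  p_9=2·61043+29563=151649,  q_9=2·3853+1866=9572
a_10=1:  p_10=1·151649+61043=212692,  q_10=1·9572+3853=13425
…
a_12=5:  p_12=5·577033+212692=3097857,  q_12=5·36422+13425=195535
a_13=1:  p_13=1·3097857+577033=3674890,  q_13=1·195535+36422=231957
(x₁, y₁) = (3674890, 231957);  3674890² − 251·231957² = 1 ✓
k=2:  x_2 = 3674890·3674890+251·231957·231957 = 27009633024199,  y_2 = 3674890·231957+231957·3674890 = 1704832919460
k=3:  x_3 = 3674890·27009633024199+251·231957·1704832919460 = 198514860608593651330,  y_3 = 3674890·1704832919460+231957·27009633024199 = 12530146894788486843
k=4:  x_4 = 3674890·198514860608593651330+251·231957·12530146894788486843 = 1459040552203802437039183201,  y_4 = 3674890·12530146894788486843+231957·198514860608593651330 = 92093823044376819996025080

3674890 231957
27009633024199 1704832919460
198514860608593651330 12530146894788486843
1459040552203802437039183201 92093823044376819996025080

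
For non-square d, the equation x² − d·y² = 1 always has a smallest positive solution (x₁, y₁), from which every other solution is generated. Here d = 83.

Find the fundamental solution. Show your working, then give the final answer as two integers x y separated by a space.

√83 → a₀=9, period (9,18); ℓ=2 even so k=1
a_0=9:  p_0=9·1+0=9,  q_0=9·0+1=1
a_1=9:  p_1=9·9+1=82,  q_1=9·1+0=9
→ (82, 9).  Check: 82²=6724, 83·9²=6723, difference 1.

82 9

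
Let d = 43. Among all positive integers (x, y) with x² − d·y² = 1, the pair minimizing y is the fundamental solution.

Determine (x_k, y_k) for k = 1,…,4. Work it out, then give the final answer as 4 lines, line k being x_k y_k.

3482 531
24248647 3697884
168867574226 25752063645
1175993762661217 179337367525896

d=43: √d = [6; 1,1,3,1,5,1,3,1,1,12] (ℓ=10, even), read p_9/q_9
i=0: a=6 ⇒ p=6, q=1
…
i=2: a=1 ⇒ p=13, q=2
i=3: a=3 ⇒ p=46, q=7
i=4: a=1 ⇒ p=59, q=9
…
i=7: a=3 ⇒ p=1541, q=235
i=8: a=1 ⇒ p=1941, q=296
i=9: a=1 ⇒ p=3482, q=531
→ (3482, 531).  Check: 3482²=12124324, 43·531²=12124323, difference 1.
(x_2, y_2) = (3482·3482 + 43·531·531, 3482·531 + 531·3482) = (24248647, 3697884)
(x_3, y_3) = (3482·24248647 + 43·531·3697884, 3482·3697884 + 531·24248647) = (168867574226, 25752063645)
(x_4, y_4) = (3482·168867574226 + 43·531·25752063645, 3482·25752063645 + 531·168867574226) = (1175993762661217, 179337367525896)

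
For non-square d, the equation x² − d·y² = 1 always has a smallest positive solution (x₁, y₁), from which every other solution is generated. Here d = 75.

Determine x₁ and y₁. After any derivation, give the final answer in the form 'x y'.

√75 = [8; 1,1,1,16, …], period ℓ=4 (even) → k=3
i=0: a=8 ⇒ p=8, q=1
…
i=2: a=1 ⇒ p=17, q=2
i=3: a=1 ⇒ p=26, q=3
fundamental: x₁=26, y₁=3  (since 676 − 75·9 = 1)

26 3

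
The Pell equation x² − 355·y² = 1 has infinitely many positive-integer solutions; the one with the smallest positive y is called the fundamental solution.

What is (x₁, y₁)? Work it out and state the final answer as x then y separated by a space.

[18; 1,5,3,3,1,6,1,3,3,5,1,36] for √355; ℓ=12 ⇒ convergent index 11
step 0: (18, 1)  from 18·(1,0) + (0,1)
…
step 3: (358, 19)  from 3·(113,6) + (19,1)
…
step 6: (10457, 555)  from 6·(1545,82) + (1187,63)
step 7: (12002, 637)  from 1·(10457,555) + (1545,82)
…
step 10: (803418, 42641)  from 5·(151391,8035) + (46463,2466)
step 11: (954809, 50676)  from 1·(803418,42641) + (151391,8035)
(x₁, y₁) = (954809, 50676);  954809² − 355·50676² = 1 ✓

954809 50676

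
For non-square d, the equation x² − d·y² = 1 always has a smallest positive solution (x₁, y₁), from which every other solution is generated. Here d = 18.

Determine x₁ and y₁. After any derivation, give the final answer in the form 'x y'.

17 4

d=18: √d = [4; 4,8] (ℓ=2, even), read p_1/q_1
i=0: a=4 ⇒ p=4, q=1
i=1: a=4 ⇒ p=17, q=4
(x₁, y₁) = (17, 4);  17² − 18·4² = 1 ✓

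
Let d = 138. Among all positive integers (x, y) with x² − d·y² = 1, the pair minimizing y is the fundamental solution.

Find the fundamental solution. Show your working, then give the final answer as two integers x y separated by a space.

√138 → a₀=11, period (1,2,1,22); ℓ=4 even so k=3
k=0  a_k=11  p_k/q_k = 11/1
…
k=2  a_k=2  p_k/q_k = 35/3
k=3  a_k=1  p_k/q_k = 47/4
→ (47, 4).  Check: 47²=2209, 138·4²=2208, difference 1.

47 4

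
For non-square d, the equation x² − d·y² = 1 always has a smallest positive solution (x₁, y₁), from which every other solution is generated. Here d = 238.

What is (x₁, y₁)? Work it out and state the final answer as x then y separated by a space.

√238 = [15; 2,2,1,14,1,2,2,30, …], period ℓ=8 (even) → k=7
i=0: a=15 ⇒ p=15, q=1
i=1: a=2 ⇒ p=31, q=2
i=2: a=2 ⇒ p=77, q=5
i=3: a=1 ⇒ p=108, q=7
i=4: a=14 ⇒ p=1589, q=103
…
i=6: a=2 ⇒ p=4983, q=323
i=7: a=2 ⇒ p=11663, q=756
→ (11663, 756).  Check: 11663²=136025569, 238·756²=136025568, difference 1.

11663 756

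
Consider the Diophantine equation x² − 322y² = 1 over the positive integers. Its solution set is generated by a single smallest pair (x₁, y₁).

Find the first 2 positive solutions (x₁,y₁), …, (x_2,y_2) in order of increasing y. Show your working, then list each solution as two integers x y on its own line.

d=322: √d = [17; 1,16,1,34] (ℓ=4, even), read p_3/q_3
k=0  a_k=17  p_k/q_k = 17/1
k=1  a_k=1  p_k/q_k = 18/1
k=2  a_k=16  p_k/q_k = 305/17
k=3  a_k=1  p_k/q_k = 323/18
(x₁, y₁) = (323, 18);  323² − 322·18² = 1 ✓
(323+18√322)^2 = 208657 + 11628√322

323 18
208657 11628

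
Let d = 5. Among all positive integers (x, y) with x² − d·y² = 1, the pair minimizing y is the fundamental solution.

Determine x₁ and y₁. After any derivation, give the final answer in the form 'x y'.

[2; 4] for √5; ℓ=1 ⇒ convergent index 1
step 0: (2, 1)  from 2·(1,0) + (0,1)
step 1: (9, 4)  from 4·(2,1) + (1,0)
fundamental: x₁=9, y₁=4  (since 81 − 5·16 = 1)

9 4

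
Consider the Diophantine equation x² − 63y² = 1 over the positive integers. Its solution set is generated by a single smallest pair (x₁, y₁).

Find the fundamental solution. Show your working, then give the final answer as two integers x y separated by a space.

√63 = [7; 1,14, …], period ℓ=2 (even) → k=1
k=0  a_k=7  p_k/q_k = 7/1
k=1  a_k=1  p_k/q_k = 8/1
→ (8, 1).  Check: 8²=64, 63·1²=63, difference 1.

8 1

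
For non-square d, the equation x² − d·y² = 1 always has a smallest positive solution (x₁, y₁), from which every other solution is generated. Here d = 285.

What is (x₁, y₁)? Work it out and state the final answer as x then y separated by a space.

2431 144

d=285: √d = [16; 1,7,2,7,1,32] (ℓ=6, even), read p_5/q_5
k=0  a_k=16  p_k/q_k = 16/1
k=1  a_k=1  p_k/q_k = 17/1
…
k=4  a_k=7  p_k/q_k = 2144/127
k=5  a_k=1  p_k/q_k = 2431/144
(x₁, y₁) = (2431, 144);  2431² − 285·144² = 1 ✓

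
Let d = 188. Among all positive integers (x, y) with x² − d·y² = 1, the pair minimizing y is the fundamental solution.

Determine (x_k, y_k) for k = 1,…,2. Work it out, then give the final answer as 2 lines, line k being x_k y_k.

4607 336
42448897 3095904

d=188: √d = [13; 1,2,2,6,2,2,1,26] (ℓ=8, even), read p_7/q_7
k=0  a_k=13  p_k/q_k = 13/1
k=1  a_k=1  p_k/q_k = 14/1
k=2  a_k=2  p_k/q_k = 41/3
k=3  a_k=2  p_k/q_k = 96/7
k=4  a_k=6  p_k/q_k = 617/45
k=5  a_k=2  p_k/q_k = 1330/97
k=6  a_k=2  p_k/q_k = 3277/239
k=7  a_k=1  p_k/q_k = 4607/336
(x₁, y₁) = (4607, 336);  4607² − 188·336² = 1 ✓
(4607+336√188)^2 = 42448897 + 3095904√188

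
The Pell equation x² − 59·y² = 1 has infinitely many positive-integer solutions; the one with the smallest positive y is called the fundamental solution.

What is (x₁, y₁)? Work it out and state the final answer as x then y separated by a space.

530 69

√59 → a₀=7, period (1,2,7,2,1,14); ℓ=6 even so k=5
a_0=7:  p_0=7·1+0=7,  q_0=7·0+1=1
…
a_3=7:  p_3=7·23+8=169,  q_3=7·3+1=22
a_4=2:  p_4=2·169+23=361,  q_4=2·22+3=47
a_5=1:  p_5=1·361+169=530,  q_5=1·47+22=69
(x₁, y₁) = (530, 69);  530² − 59·69² = 1 ✓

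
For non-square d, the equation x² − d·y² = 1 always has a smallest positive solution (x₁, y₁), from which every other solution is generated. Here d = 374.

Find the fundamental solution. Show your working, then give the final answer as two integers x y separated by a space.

3365 174

√374 → a₀=19, period (2,1,18,1,2,38); ℓ=6 even so k=5
step 0: (19, 1)  from 19·(1,0) + (0,1)
step 1: (39, 2)  from 2·(19,1) + (1,0)
step 2: (58, 3)  from 1·(39,2) + (19,1)
step 3: (1083, 56)  from 18·(58,3) + (39,2)
step 4: (1141, 59)  from 1·(1083,56) + (58,3)
step 5: (3365, 174)  from 2·(1141,59) + (1083,56)
(x₁, y₁) = (3365, 174);  3365² − 374·174² = 1 ✓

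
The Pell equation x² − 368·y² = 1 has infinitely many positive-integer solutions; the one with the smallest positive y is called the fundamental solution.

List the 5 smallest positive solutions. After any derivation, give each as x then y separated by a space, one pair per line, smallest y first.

√368 = [19; 5,2,5,38, …], period ℓ=4 (even) → k=3
step 0: (19, 1)  from 19·(1,0) + (0,1)
…
step 2: (211, 11)  from 2·(96,5) + (19,1)
step 3: (1151, 60)  from 5·(211,11) + (96,5)
fundamental: x₁=1151, y₁=60  (since 1324801 − 368·3600 = 1)
k=2:  x_2 = 1151·1151+368·60·60 = 2649601,  y_2 = 1151·60+60·1151 = 138120
k=3:  x_3 = 1151·2649601+368·60·138120 = 6099380351,  y_3 = 1151·138120+60·2649601 = 317952180
k=4:  x_4 = 1151·6099380351+368·60·317952180 = 14040770918401,  y_4 = 1151·317952180+60·6099380351 = 731925780240
k=5:  x_5 = 1151·14040770918401+368·60·731925780240 = 32321848554778751,  y_5 = 1151·731925780240+60·14040770918401 = 1684892828160300

1151 60
2649601 138120
6099380351 317952180
14040770918401 731925780240
32321848554778751 1684892828160300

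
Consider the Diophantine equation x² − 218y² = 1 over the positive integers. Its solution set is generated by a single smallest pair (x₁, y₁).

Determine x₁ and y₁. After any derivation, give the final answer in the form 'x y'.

√218 = [14; 1,3,3,1,28, …], period ℓ=5 (odd) → k=9
a_0=14:  p_0=14·1+0=14,  q_0=14·0+1=1
…
a_3=3:  p_3=3·59+15=192,  q_3=3·4+1=13
…
a_6=1:  p_6=1·7220+251=7471,  q_6=1·489+17=506
…
a_8=3:  p_8=3·29633+7471=96370,  q_8=3·2007+506=6527
a_9=1:  p_9=1·96370+29633=126003,  q_9=1·6527+2007=8534
(x₁, y₁) = (126003, 8534);  126003² − 218·8534² = 1 ✓

126003 8534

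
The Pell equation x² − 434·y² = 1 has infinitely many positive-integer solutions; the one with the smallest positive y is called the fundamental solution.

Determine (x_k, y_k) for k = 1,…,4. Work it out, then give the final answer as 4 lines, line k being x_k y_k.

125 6
31249 1500
7812125 374994
1953000001 93747000

√434 = [20; 1,4,1,40, …], period ℓ=4 (even) → k=3
k=0  a_k=20  p_k/q_k = 20/1
k=1  a_k=1  p_k/q_k = 21/1
k=2  a_k=4  p_k/q_k = 104/5
k=3  a_k=1  p_k/q_k = 125/6
→ (125, 6).  Check: 125²=15625, 434·6²=15624, difference 1.
n=2: (125,6)∘(125,6) = (125·125+434·6·6, 125·6+6·125) = (31249,1500)
n=3: (31249,1500)∘(125,6) = (125·31249+434·6·1500, 125·1500+6·31249) = (7812125,374994)
n=4: (7812125,374994)∘(125,6) = (125·7812125+434·6·374994, 125·374994+6·7812125) = (1953000001,93747000)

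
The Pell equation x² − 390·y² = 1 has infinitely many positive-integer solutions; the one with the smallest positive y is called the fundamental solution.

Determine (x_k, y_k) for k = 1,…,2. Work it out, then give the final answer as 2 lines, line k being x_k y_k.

√390 → a₀=19, period (1,2,1,38); ℓ=4 even so k=3
k=0  a_k=19  p_k/q_k = 19/1
…
k=2  a_k=2  p_k/q_k = 59/3
k=3  a_k=1  p_k/q_k = 79/4
(x₁, y₁) = (79, 4);  79² − 390·4² = 1 ✓
n=2: (79,4)∘(79,4) = (79·79+390·4·4, 79·4+4·79) = (12481,632)

79 4
12481 632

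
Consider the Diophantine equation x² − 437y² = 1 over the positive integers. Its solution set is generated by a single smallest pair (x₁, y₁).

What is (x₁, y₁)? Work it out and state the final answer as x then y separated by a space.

√437 → a₀=20, period (1,9,2,9,1,40); ℓ=6 even so k=5
i=0: a=20 ⇒ p=20, q=1
i=1: a=1 ⇒ p=21, q=1
…
i=4: a=9 ⇒ p=4160, q=199
i=5: a=1 ⇒ p=4599, q=220
→ (4599, 220).  Check: 4599²=21150801, 437·220²=21150800, difference 1.

4599 220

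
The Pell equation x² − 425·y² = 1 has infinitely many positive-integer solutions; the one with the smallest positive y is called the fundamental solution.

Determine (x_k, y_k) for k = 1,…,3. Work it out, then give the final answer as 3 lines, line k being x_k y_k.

143649 6968
41270070401 2001892464
11856808685922849 575139701115304

[20; 1,1,1,1,1,1,40] for √425; ℓ=7 ⇒ convergent index 13
i=0: a=20 ⇒ p=20, q=1
i=1: a=1 ⇒ p=21, q=1
…
i=3: a=1 ⇒ p=62, q=3
i=4: a=1 ⇒ p=103, q=5
i=5: a=1 ⇒ p=165, q=8
i=6: a=1 ⇒ p=268, q=13
i=7: a=40 ⇒ p=10885, q=528
i=8: a=1 ⇒ p=11153, q=541
…
i=11: a=1 ⇒ p=55229, q=2679
i=12: a=1 ⇒ p=88420, q=4289
i=13: a=1 ⇒ p=143649, q=6968
→ (143649, 6968).  Check: 143649²=20635035201, 425·6968²=20635035200, difference 1.
n=2: (143649,6968)∘(143649,6968) = (143649·143649+425·6968·6968, 143649·6968+6968·143649) = (41270070401,2001892464)
n=3: (41270070401,2001892464)∘(143649,6968) = (143649·41270070401+425·6968·2001892464, 143649·2001892464+6968·41270070401) = (11856808685922849,575139701115304)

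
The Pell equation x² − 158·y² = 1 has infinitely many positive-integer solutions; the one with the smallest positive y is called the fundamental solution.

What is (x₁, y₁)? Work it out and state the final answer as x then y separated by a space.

[12; 1,1,3,12,3,1,1,24] for √158; ℓ=8 ⇒ convergent index 7
step 0: (12, 1)  from 12·(1,0) + (0,1)
step 1: (13, 1)  from 1·(12,1) + (1,0)
step 2: (25, 2)  from 1·(13,1) + (12,1)
…
step 6: (4412, 351)  from 1·(3331,265) + (1081,86)
step 7: (7743, 616)  from 1·(4412,351) + (3331,265)
(x₁, y₁) = (7743, 616);  7743² − 158·616² = 1 ✓

7743 616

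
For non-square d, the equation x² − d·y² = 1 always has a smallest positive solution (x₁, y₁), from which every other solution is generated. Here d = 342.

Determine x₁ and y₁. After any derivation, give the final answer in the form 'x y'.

[18; 2,36] for √342; ℓ=2 ⇒ convergent index 1
i=0: a=18 ⇒ p=18, q=1
i=1: a=2 ⇒ p=37, q=2
(x₁, y₁) = (37, 2);  37² − 342·2² = 1 ✓

37 2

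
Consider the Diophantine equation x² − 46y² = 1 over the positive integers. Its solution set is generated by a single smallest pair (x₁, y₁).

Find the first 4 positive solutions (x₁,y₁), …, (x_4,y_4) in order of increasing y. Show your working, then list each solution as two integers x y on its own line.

24335 3588
1184384449 174627960
57643991108495 8499142809612
2805533046066067201 413653280369188080

√46 → a₀=6, period (1,3,1,1,2,6,2,1,1,3,1,12); ℓ=12 even so k=11
k=0  a_k=6  p_k/q_k = 6/1
k=1  a_k=1  p_k/q_k = 7/1
…
k=3  a_k=1  p_k/q_k = 34/5
k=4  a_k=1  p_k/q_k = 61/9
k=5  a_k=2  p_k/q_k = 156/23
…
k=7  a_k=2  p_k/q_k = 2150/317
k=8  a_k=1  p_k/q_k = 3147/464
…
k=10  a_k=3  p_k/q_k = 19038/2807
k=11  a_k=1  p_k/q_k = 24335/3588
fundamental: x₁=24335, y₁=3588  (since 592192225 − 46·12873744 = 1)
(x_2, y_2) = (24335·24335 + 46·3588·3588, 24335·3588 + 3588·24335) = (1184384449, 174627960)
(x_3, y_3) = (24335·1184384449 + 46·3588·174627960, 24335·174627960 + 3588·1184384449) = (57643991108495, 8499142809612)
(x_4, y_4) = (24335·57643991108495 + 46·3588·8499142809612, 24335·8499142809612 + 3588·57643991108495) = (2805533046066067201, 413653280369188080)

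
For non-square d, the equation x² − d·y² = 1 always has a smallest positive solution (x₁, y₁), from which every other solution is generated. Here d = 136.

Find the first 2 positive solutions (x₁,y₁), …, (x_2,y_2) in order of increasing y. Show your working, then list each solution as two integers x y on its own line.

√136 → a₀=11, period (1,1,1,22); ℓ=4 even so k=3
a_0=11:  p_0=11·1+0=11,  q_0=11·0+1=1
…
a_2=1:  p_2=1·12+11=23,  q_2=1·1+1=2
a_3=1:  p_3=1·23+12=35,  q_3=1·2+1=3
fundamental: x₁=35, y₁=3  (since 1225 − 136·9 = 1)
(35+3√136)^2 = 2449 + 210√136

35 3
2449 210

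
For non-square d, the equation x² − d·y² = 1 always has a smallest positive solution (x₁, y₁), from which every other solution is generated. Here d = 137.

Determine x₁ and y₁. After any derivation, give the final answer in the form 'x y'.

√137 = [11; 1,2,2,1,1,2,2,1,22, …], period ℓ=9 (odd) → k=17
k=0  a_k=11  p_k/q_k = 11/1
…
k=2  a_k=2  p_k/q_k = 35/3
…
k=5  a_k=1  p_k/q_k = 199/17
k=6  a_k=2  p_k/q_k = 515/44
k=7  a_k=2  p_k/q_k = 1229/105
k=8  a_k=1  p_k/q_k = 1744/149
…
k=11  a_k=2  p_k/q_k = 122279/10447
k=12  a_k=2  p_k/q_k = 285899/24426
k=13  a_k=1  p_k/q_k = 408178/34873
k=14  a_k=1  p_k/q_k = 694077/59299
…
k=16  a_k=2  p_k/q_k = 4286741/366241
k=17  a_k=1  p_k/q_k = 6083073/519712
fundamental: x₁=6083073, y₁=519712  (since 37003777123329 − 137·270100562944 = 1)

6083073 519712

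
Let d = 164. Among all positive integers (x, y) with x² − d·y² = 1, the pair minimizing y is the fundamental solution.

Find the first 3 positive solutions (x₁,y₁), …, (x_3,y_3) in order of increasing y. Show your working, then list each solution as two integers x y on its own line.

2049 160
8396801 655680
34410088449 2686976480

[12; 1,4,6,4,1,24] for √164; ℓ=6 ⇒ convergent index 5
step 0: (12, 1)  from 12·(1,0) + (0,1)
step 1: (13, 1)  from 1·(12,1) + (1,0)
step 2: (64, 5)  from 4·(13,1) + (12,1)
step 3: (397, 31)  from 6·(64,5) + (13,1)
step 4: (1652, 129)  from 4·(397,31) + (64,5)
step 5: (2049, 160)  from 1·(1652,129) + (397,31)
→ (2049, 160).  Check: 2049²=4198401, 164·160²=4198400, difference 1.
k=2:  x_2 = 2049·2049+164·160·160 = 8396801,  y_2 = 2049·160+160·2049 = 655680
k=3:  x_3 = 2049·8396801+164·160·655680 = 34410088449,  y_3 = 2049·655680+160·8396801 = 2686976480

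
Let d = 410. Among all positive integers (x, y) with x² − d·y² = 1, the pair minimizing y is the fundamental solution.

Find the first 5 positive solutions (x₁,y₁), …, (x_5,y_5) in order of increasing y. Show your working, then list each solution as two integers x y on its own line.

√410 → a₀=20, period (4,40); ℓ=2 even so k=1
a_0=20:  p_0=20·1+0=20,  q_0=20·0+1=1
a_1=4:  p_1=4·20+1=81,  q_1=4·1+0=4
fundamental: x₁=81, y₁=4  (since 6561 − 410·16 = 1)
(81+4√410)^2 = 13121 + 648√410
(81+4√410)^3 = 2125521 + 104972√410
(81+4√410)^4 = 344321281 + 17004816√410
(81+4√410)^5 = 55777922001 + 2754675220√410

81 4
13121 648
2125521 104972
344321281 17004816
55777922001 2754675220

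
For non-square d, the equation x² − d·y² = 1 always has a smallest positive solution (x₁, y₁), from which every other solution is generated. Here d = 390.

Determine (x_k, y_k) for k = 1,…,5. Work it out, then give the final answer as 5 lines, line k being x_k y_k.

79 4
12481 632
1971919 99852
311550721 15775984
49223041999 2492505620

[19; 1,2,1,38] for √390; ℓ=4 ⇒ convergent index 3
step 0: (19, 1)  from 19·(1,0) + (0,1)
step 1: (20, 1)  from 1·(19,1) + (1,0)
step 2: (59, 3)  from 2·(20,1) + (19,1)
step 3: (79, 4)  from 1·(59,3) + (20,1)
(x₁, y₁) = (79, 4);  79² − 390·4² = 1 ✓
(79+4√390)^2 = 12481 + 632√390
(79+4√390)^3 = 1971919 + 99852√390
(79+4√390)^4 = 311550721 + 15775984√390
(79+4√390)^5 = 49223041999 + 2492505620√390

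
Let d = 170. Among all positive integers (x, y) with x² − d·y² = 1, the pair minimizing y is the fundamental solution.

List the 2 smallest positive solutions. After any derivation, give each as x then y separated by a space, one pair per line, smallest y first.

√170 = [13; 26, …], period ℓ=1 (odd) → k=1
i=0: a=13 ⇒ p=13, q=1
i=1: a=26 ⇒ p=339, q=26
(x₁, y₁) = (339, 26);  339² − 170·26² = 1 ✓
n=2: (339,26)∘(339,26) = (339·339+170·26·26, 339·26+26·339) = (229841,17628)

339 26
229841 17628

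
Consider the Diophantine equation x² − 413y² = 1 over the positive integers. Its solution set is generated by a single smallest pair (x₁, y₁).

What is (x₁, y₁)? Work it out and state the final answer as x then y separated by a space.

√413 → a₀=20, period (3,9,1,4,1,9,3,40); ℓ=8 even so k=7
i=0: a=20 ⇒ p=20, q=1
…
i=2: a=9 ⇒ p=569, q=28
…
i=4: a=4 ⇒ p=3089, q=152
i=5: a=1 ⇒ p=3719, q=183
i=6: a=9 ⇒ p=36560, q=1799
i=7: a=3 ⇒ p=113399, q=5580
(x₁, y₁) = (113399, 5580);  113399² − 413·5580² = 1 ✓

113399 5580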